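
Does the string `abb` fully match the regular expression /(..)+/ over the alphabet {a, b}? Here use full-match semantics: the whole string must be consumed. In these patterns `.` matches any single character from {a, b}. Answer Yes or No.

No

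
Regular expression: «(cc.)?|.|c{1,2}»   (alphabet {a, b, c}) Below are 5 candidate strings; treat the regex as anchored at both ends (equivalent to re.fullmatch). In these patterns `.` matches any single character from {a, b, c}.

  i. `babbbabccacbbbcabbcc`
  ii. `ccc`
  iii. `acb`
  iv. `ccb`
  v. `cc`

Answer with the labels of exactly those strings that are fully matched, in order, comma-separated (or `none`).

i → no match
ii → match
iii → no match
iv → match
v → match

ii, iv, v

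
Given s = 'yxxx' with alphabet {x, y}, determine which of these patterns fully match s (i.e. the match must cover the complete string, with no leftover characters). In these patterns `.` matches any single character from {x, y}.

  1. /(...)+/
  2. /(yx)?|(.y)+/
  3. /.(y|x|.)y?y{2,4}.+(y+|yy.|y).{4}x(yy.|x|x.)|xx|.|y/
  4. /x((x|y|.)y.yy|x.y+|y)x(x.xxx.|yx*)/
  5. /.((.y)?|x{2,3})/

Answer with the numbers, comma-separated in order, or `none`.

5

1 → no match
2 → no match
3 → no match
4 → no match — must start with 'x'
5 → match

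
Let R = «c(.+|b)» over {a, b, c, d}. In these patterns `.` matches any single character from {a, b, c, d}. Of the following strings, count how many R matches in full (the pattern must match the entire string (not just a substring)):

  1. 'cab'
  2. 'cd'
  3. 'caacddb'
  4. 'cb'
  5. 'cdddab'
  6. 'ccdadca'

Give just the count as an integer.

6

1 → match
2 → match
3 → match
4 → match
5 → match
6 → match
Total matched: 6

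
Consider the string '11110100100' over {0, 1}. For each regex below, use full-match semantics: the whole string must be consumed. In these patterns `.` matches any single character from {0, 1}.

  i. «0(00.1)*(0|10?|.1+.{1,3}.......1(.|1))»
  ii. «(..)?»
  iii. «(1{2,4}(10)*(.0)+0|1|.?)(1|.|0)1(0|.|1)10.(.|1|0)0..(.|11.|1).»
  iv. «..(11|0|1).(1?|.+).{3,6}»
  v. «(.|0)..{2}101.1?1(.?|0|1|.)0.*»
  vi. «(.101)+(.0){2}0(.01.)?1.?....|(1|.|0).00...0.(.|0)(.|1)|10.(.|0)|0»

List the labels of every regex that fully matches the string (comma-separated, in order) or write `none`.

i → no match — must start with '0'
ii → no match
iii → no match
iv → match
v → no match
vi → no match

iv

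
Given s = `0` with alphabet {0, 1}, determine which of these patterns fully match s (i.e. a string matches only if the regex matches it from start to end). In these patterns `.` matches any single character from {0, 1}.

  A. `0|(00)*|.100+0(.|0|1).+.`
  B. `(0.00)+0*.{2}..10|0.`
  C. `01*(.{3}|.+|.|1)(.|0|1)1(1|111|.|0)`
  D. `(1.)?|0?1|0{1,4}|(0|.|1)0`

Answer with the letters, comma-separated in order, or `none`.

A → match
B → no match
C → no match
D → match

A, D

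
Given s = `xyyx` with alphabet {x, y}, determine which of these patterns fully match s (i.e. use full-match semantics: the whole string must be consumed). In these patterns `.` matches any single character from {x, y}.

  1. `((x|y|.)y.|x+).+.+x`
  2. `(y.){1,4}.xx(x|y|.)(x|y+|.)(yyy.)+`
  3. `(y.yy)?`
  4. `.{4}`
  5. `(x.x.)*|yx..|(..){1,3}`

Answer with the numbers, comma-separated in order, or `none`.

1, 4, 5

1 → match
2 → no match — must start with `y`
3 → no match
4 → match
5 → match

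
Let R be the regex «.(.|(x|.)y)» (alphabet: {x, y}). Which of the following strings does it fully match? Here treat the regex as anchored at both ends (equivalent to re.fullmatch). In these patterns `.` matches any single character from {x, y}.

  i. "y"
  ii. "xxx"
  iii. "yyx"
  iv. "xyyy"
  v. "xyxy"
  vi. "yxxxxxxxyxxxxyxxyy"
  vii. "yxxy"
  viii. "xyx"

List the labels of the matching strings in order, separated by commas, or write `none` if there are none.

none

i. "y" → no match
ii. "xxx" → no match
iii. "yyx" → no match
iv. "xyyy" → no match
v. "xyxy" → no match
vi → no match
vii. "yxxy" → no match
viii. "xyx" → no match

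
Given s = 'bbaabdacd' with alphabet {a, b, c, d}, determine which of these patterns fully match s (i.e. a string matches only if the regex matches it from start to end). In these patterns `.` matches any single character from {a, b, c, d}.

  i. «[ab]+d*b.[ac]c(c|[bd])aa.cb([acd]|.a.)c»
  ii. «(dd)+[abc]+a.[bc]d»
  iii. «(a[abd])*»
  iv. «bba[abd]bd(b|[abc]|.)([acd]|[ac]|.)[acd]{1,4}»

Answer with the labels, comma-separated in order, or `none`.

iv

i → no match — must end with 'c'
ii → no match — must start with 'dd'
iii → no match
iv → match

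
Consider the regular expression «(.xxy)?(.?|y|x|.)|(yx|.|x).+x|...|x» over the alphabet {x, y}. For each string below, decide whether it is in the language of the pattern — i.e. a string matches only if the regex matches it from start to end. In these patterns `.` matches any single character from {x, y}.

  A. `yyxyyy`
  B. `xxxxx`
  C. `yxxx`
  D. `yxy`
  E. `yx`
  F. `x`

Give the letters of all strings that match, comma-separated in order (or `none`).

B, C, D, F

A → no match
B → match
C → match
D → match
E → no match
F → match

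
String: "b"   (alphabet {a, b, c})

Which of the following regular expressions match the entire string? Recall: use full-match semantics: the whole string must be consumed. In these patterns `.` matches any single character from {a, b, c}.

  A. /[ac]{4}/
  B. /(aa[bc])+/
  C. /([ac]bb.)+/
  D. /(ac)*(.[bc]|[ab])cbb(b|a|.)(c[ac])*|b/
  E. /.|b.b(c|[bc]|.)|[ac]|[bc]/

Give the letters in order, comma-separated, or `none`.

A → no match
B → no match — must start with "aa"
C → no match
D → match
E → match

D, E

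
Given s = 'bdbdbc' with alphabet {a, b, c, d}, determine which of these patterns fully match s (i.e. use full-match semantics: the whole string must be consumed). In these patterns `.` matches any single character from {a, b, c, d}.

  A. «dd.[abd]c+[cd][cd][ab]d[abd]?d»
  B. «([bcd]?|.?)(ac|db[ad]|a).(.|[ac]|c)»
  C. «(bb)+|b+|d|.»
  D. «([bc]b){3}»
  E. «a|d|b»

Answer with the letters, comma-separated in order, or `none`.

A → no match — must start with 'dd'
B → match
C → no match
D → no match — must end with 'b'
E → no match

B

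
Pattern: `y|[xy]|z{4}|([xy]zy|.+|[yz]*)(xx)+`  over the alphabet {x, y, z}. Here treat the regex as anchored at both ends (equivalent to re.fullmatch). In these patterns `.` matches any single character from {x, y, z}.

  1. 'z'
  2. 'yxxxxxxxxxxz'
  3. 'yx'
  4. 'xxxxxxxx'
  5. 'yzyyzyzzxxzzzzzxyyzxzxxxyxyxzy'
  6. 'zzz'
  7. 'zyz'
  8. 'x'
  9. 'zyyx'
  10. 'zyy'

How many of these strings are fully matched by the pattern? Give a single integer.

2

1 → no match
2 → no match
3 → no match
4 → match
5 → no match
6 → no match
7 → no match
8 → match
9 → no match
10 → no match
Total matched: 2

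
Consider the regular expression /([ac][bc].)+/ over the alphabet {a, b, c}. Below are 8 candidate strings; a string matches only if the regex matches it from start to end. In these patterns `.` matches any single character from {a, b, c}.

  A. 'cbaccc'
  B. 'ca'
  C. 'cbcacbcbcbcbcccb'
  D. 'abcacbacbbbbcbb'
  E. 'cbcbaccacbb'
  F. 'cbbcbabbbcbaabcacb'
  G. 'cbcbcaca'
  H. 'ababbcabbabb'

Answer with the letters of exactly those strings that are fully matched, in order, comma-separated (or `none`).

A

A → match
B → no match
C → no match
D → no match
E → no match
F → no match
G → no match
H → no match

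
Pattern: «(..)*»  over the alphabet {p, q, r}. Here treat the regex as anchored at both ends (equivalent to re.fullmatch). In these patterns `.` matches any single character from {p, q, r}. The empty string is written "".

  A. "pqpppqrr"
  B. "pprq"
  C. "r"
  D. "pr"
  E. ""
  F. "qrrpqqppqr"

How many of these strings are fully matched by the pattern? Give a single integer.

A → match
B → match
C → no match
D → match
E → match
F → match
Total matched: 5

5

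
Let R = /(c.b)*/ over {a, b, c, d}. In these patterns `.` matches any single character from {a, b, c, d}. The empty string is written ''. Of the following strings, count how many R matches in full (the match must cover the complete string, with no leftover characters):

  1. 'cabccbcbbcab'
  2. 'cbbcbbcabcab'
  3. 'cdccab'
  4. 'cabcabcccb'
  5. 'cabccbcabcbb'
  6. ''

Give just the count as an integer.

4

1 → match
2 → match
3 → no match
4 → no match
5 → match
6 → match
Total matched: 4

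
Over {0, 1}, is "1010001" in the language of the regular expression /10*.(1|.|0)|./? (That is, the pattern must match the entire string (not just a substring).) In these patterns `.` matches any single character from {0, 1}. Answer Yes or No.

No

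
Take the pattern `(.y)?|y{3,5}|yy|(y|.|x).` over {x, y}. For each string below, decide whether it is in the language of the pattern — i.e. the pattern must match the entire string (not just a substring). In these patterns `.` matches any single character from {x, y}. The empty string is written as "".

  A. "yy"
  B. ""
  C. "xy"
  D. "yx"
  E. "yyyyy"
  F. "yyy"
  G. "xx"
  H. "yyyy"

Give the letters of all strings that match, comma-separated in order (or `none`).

A, B, C, D, E, F, G, H

A → match
B → match
C → match
D → match
E → match
F → match
G → match
H → match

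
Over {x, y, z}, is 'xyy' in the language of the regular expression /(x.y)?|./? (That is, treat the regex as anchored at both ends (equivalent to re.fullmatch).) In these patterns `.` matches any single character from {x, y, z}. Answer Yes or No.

Yes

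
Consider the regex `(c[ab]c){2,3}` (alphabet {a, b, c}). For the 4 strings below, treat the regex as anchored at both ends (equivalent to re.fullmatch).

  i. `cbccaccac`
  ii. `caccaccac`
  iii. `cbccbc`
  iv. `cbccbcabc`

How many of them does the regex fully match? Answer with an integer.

i → match
ii → match
iii → match
iv → no match
Total matched: 3

3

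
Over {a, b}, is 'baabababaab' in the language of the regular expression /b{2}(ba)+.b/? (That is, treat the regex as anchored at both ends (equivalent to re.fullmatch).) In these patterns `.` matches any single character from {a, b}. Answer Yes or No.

No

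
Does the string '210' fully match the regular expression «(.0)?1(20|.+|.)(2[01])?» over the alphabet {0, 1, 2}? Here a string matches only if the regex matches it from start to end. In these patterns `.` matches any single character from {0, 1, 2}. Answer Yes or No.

No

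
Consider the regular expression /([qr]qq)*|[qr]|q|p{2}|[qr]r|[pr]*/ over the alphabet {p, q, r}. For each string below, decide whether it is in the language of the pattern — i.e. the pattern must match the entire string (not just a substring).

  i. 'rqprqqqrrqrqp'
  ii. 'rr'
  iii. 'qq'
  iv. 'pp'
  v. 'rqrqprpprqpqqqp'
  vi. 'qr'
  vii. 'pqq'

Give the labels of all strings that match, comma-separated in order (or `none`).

ii, iv, vi

i → no match
ii → match
iii → no match
iv → match
v → no match
vi → match
vii → no match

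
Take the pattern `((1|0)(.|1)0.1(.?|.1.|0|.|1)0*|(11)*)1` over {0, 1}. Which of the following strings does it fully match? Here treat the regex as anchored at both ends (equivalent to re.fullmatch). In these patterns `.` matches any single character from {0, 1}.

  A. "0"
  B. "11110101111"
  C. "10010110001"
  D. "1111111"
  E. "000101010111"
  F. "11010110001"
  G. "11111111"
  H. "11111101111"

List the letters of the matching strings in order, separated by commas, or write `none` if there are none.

D

A → no match — must end with "1"
B → no match
C → no match
D → match
E → no match
F → no match
G → no match
H → no match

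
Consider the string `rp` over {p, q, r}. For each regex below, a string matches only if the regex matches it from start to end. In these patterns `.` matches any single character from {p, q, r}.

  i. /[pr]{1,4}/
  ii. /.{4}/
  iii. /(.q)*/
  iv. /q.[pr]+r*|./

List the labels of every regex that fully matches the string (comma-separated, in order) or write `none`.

i

i → match
ii → no match
iii → no match
iv → no match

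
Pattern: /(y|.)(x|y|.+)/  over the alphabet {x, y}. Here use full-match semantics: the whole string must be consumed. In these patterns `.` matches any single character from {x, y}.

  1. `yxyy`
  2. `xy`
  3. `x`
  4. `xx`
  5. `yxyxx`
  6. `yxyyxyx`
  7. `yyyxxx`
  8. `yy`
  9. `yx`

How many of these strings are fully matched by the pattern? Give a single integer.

8

1. `yxyy` → match
2. `xy` → match
3. `x` → no match
4. `xx` → match
5. `yxyxx` → match
6. `yxyyxyx` → match
7. `yyyxxx` → match
8. `yy` → match
9. `yx` → match
Total matched: 8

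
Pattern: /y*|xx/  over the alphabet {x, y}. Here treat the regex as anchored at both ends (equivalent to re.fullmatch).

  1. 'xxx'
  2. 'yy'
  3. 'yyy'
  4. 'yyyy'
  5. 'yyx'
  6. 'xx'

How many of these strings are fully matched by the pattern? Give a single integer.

4

1 → no match
2 → match
3 → match
4 → match
5 → no match
6 → match
Total matched: 4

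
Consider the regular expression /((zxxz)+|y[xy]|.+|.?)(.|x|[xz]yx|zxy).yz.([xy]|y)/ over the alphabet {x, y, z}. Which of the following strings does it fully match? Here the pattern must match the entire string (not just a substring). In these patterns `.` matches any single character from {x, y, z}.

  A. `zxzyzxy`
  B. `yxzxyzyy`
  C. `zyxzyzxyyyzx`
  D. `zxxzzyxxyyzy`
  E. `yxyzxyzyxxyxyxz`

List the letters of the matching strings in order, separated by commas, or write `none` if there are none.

A, B

A. `zxzyzxy` → match
B. `yxzxyzyy` → match
C. `zyxzyzxyyyzx` → no match
D. `zxxzzyxxyyzy` → no match
E → no match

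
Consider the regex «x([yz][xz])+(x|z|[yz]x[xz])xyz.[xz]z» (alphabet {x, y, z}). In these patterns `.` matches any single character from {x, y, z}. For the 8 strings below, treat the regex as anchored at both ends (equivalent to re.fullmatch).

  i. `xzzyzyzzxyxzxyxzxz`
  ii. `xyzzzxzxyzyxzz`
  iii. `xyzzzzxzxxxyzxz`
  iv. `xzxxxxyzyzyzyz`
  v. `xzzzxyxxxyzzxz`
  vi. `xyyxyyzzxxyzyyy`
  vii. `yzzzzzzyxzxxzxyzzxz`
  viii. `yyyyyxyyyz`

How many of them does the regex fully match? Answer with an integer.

1

i → no match
ii → no match
iii → no match
iv → no match
v → match
vi → no match — must end with `z`
vii → no match — must start with `x`
viii → no match — must start with `x`
Total matched: 1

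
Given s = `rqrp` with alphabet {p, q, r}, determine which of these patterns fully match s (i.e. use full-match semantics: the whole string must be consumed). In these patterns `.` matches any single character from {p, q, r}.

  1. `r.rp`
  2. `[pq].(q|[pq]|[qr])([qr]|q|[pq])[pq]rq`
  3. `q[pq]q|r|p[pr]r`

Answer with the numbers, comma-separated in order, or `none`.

1

1 → match
2 → no match — must end with `rq`
3 → no match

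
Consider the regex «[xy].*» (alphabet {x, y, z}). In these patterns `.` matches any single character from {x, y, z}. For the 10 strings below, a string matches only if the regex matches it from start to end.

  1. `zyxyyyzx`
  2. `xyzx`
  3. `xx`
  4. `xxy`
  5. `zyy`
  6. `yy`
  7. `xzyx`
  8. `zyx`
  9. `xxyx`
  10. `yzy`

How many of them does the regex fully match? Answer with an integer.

1. `zyxyyyzx` → no match
2. `xyzx` → match
3. `xx` → match
4. `xxy` → match
5. `zyy` → no match
6. `yy` → match
7. `xzyx` → match
8. `zyx` → no match
9. `xxyx` → match
10. `yzy` → match
Total matched: 7

7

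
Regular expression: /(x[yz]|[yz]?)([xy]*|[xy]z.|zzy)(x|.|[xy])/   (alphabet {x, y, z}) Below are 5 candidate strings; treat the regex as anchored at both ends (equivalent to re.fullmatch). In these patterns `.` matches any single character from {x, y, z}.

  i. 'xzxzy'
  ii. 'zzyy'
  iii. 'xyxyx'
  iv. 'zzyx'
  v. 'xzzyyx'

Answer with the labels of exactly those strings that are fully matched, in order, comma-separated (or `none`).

ii, iii, iv

i → no match
ii → match
iii → match
iv → match
v → no match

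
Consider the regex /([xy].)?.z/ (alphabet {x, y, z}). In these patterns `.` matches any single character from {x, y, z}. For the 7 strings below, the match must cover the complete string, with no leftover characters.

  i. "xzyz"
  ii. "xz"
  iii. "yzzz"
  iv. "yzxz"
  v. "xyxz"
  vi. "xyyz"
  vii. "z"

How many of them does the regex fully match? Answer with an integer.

6

i → match
ii → match
iii → match
iv → match
v → match
vi → match
vii → no match
Total matched: 6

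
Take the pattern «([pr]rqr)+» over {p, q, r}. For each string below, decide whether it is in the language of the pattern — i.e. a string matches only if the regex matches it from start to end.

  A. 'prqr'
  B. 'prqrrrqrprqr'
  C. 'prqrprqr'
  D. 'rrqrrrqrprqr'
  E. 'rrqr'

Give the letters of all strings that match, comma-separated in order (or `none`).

A, B, C, D, E

A. 'prqr' → match
B. 'prqrrrqrprqr' → match
C. 'prqrprqr' → match
D. 'rrqrrrqrprqr' → match
E. 'rrqr' → match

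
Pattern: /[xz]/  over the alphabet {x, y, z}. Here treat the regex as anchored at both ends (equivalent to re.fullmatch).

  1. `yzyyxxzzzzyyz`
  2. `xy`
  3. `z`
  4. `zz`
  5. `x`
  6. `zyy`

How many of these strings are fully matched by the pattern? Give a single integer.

2

1 → no match
2 → no match
3 → match
4 → no match
5 → match
6 → no match
Total matched: 2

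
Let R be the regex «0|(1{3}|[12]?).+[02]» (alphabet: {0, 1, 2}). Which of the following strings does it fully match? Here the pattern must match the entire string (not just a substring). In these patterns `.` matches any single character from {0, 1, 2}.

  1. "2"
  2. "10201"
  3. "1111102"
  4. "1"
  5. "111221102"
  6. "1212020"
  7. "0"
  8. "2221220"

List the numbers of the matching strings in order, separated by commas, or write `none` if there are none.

1. "2" → no match
2. "10201" → no match
3. "1111102" → match
4. "1" → no match
5. "111221102" → match
6. "1212020" → match
7. "0" → match
8. "2221220" → match

3, 5, 6, 7, 8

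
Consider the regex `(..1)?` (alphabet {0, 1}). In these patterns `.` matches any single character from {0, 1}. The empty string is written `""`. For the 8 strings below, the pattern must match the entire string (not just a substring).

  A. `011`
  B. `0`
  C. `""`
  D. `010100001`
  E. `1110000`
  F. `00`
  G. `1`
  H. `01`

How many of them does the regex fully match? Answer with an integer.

A → match
B → no match
C → match
D → no match
E → no match
F → no match
G → no match
H → no match
Total matched: 2

2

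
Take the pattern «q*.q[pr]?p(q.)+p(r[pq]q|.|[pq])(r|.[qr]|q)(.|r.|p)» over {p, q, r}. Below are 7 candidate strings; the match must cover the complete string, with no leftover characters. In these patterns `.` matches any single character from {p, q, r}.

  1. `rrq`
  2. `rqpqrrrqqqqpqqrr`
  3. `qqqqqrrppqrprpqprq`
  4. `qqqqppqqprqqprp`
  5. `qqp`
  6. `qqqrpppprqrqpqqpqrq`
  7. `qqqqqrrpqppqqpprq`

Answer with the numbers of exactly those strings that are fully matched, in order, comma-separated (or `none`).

1. `rrq` → no match
2 → no match
3 → no match
4 → match
5. `qqp` → no match
6 → no match
7 → no match

4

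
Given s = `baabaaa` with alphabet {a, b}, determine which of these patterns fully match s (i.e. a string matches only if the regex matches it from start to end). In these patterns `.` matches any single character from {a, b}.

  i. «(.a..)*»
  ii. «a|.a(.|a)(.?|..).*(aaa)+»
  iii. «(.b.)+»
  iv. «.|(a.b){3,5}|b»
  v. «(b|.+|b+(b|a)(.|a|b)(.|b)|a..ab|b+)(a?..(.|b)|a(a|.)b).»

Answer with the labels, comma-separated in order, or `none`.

i → no match
ii → match
iii → no match
iv → no match
v → match

ii, v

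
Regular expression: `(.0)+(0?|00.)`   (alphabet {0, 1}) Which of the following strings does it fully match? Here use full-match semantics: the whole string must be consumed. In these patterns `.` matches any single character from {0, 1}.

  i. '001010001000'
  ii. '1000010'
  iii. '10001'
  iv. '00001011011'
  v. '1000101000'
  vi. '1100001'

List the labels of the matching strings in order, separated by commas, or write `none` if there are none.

i. '001010001000' → match
ii. '1000010' → no match
iii. '10001' → match
iv. '00001011011' → no match
v. '1000101000' → match
vi. '1100001' → no match

i, iii, v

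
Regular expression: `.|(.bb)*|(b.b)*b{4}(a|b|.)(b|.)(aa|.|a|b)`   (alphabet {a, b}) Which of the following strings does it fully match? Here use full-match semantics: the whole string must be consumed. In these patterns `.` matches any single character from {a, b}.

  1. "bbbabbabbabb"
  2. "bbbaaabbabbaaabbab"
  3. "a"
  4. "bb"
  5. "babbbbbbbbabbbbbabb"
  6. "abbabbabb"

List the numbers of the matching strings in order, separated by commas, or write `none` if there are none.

1, 3, 5, 6

1 → match
2 → no match
3 → match
4 → no match
5 → match
6 → match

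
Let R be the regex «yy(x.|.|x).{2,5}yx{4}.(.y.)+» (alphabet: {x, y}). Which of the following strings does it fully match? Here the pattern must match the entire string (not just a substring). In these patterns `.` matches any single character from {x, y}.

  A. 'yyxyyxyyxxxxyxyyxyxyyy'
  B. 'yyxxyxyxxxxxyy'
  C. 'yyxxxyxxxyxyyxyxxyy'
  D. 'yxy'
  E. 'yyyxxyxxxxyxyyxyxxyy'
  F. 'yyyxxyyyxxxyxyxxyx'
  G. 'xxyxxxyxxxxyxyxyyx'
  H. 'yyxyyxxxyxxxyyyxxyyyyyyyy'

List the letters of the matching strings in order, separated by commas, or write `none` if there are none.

A → match
B → no match
C → no match
D → no match — must start with 'yy'
E → match
F → no match
G → no match — must start with 'yy'
H → no match

A, E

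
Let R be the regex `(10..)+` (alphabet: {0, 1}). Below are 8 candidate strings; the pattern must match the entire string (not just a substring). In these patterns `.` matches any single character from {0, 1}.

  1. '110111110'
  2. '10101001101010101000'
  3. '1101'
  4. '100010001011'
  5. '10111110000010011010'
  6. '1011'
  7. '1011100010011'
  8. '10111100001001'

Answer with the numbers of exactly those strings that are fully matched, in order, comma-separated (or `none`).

1 → no match — must start with '10'
2 → match
3 → no match — must start with '10'
4 → match
5 → no match
6 → match
7 → no match
8 → no match

2, 4, 6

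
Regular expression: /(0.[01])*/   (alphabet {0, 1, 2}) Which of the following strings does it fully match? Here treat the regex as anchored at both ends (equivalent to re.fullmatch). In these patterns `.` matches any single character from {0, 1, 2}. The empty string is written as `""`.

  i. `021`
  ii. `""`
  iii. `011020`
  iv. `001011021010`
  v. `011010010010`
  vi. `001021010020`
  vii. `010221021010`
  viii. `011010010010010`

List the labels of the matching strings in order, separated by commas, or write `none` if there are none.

i, ii, iii, iv, v, vi, viii

i → match
ii → match
iii → match
iv → match
v → match
vi → match
vii → no match
viii → match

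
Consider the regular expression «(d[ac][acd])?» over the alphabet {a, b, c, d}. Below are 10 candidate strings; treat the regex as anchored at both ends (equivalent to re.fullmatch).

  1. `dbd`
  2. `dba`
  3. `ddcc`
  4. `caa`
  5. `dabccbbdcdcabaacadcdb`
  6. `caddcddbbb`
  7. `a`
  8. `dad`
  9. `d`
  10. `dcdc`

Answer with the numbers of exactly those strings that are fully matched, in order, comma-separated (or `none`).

1 → no match
2 → no match
3 → no match
4 → no match
5 → no match
6 → no match
7 → no match
8 → match
9 → no match
10 → no match

8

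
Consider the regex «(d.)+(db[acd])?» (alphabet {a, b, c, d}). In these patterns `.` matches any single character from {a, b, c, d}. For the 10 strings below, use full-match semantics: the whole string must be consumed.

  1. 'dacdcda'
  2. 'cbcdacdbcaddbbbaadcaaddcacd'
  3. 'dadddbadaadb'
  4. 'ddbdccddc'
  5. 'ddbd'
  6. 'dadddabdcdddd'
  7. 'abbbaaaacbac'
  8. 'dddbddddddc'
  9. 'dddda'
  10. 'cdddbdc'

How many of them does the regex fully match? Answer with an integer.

1 → no match
2 → no match — must start with 'd'
3 → no match
4 → no match
5 → no match
6 → no match
7 → no match — must start with 'd'
8 → no match
9 → no match
10 → no match — must start with 'd'
Total matched: 0

0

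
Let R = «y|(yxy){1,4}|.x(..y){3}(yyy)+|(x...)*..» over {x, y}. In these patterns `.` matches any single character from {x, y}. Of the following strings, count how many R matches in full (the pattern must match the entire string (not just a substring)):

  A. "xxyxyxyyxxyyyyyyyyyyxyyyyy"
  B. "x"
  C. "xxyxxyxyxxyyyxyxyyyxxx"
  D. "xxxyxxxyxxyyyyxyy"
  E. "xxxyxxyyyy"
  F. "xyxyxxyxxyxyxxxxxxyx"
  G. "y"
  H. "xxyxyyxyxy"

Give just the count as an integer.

A → no match
B → no match
C → no match
D → no match
E → match
F → no match
G → match
H → no match
Total matched: 2

2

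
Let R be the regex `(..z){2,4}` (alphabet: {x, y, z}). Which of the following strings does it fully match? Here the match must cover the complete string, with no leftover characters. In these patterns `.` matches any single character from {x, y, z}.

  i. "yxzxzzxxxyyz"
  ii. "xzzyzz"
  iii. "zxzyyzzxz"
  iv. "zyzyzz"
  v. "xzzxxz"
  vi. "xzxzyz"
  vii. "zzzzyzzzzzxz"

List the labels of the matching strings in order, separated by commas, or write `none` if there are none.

ii, iii, iv, v, vii

i. "yxzxzzxxxyyz" → no match
ii. "xzzyzz" → match
iii. "zxzyyzzxz" → match
iv. "zyzyzz" → match
v. "xzzxxz" → match
vi. "xzxzyz" → no match
vii. "zzzzyzzzzzxz" → match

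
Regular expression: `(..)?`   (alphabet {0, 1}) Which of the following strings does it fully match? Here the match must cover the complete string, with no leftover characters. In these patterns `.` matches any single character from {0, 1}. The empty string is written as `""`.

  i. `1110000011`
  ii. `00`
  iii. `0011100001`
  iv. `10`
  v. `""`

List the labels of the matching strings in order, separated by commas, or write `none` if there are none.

ii, iv, v

i → no match
ii → match
iii → no match
iv → match
v → match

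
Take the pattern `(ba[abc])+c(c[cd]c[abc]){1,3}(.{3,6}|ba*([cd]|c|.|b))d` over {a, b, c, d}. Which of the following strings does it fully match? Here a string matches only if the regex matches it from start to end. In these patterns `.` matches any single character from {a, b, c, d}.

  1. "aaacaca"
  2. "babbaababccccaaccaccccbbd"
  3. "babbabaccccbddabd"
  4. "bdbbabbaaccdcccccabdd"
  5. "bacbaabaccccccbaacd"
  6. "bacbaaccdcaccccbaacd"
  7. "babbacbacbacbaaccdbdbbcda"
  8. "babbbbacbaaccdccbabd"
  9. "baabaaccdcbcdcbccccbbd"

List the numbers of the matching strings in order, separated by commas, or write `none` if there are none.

5, 6, 9

1 → no match — must start with "ba"
2 → no match
3 → no match
4 → no match — must start with "ba"
5 → match
6 → match
7 → no match — must end with "d"
8 → no match
9 → match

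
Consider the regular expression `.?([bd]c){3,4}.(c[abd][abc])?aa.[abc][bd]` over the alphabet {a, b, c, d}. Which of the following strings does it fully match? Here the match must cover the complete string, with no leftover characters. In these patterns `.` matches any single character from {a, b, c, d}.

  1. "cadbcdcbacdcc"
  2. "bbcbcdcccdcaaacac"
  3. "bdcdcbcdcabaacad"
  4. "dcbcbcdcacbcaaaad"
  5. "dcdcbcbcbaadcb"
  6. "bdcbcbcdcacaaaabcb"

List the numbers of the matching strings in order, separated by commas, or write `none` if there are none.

3, 4, 5, 6

1 → no match
2 → no match
3 → match
4 → match
5 → match
6 → match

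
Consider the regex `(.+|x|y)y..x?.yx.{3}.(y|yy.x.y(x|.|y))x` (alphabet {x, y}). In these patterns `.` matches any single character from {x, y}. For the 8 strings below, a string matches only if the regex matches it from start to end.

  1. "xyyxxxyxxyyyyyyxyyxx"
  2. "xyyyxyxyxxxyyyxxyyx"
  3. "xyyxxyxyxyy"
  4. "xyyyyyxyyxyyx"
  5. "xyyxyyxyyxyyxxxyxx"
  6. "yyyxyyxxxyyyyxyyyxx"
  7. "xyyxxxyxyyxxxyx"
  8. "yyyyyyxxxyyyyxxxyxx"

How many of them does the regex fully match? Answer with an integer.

4

1 → match
2 → match
3. "xyyxxyxyxyy" → no match — must end with "x"
4 → match
5 → no match
6 → no match
7 → no match
8 → match
Total matched: 4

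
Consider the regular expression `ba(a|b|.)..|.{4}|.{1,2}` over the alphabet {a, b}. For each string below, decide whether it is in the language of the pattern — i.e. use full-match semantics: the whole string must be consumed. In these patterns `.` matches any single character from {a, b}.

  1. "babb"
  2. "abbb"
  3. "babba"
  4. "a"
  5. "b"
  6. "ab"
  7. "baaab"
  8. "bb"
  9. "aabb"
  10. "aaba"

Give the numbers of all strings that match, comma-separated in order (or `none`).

1 → match
2 → match
3 → match
4 → match
5 → match
6 → match
7 → match
8 → match
9 → match
10 → match

1, 2, 3, 4, 5, 6, 7, 8, 9, 10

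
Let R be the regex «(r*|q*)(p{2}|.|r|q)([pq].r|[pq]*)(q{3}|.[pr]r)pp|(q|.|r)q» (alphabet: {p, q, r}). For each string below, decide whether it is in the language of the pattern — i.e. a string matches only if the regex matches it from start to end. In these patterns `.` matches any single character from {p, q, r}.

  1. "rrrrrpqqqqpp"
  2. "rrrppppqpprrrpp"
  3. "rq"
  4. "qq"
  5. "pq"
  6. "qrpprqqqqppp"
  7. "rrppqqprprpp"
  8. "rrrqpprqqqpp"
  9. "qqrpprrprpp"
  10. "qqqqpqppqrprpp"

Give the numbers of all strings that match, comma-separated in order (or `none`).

1, 2, 3, 4, 5, 7, 8, 9, 10

1 → match
2 → match
3 → match
4 → match
5 → match
6 → no match
7 → match
8 → match
9 → match
10 → match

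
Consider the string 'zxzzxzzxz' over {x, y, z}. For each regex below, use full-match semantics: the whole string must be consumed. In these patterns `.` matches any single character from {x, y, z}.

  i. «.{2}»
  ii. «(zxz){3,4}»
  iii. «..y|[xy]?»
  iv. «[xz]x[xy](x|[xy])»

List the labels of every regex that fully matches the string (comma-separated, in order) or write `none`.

i → no match
ii → match
iii → no match
iv → no match

ii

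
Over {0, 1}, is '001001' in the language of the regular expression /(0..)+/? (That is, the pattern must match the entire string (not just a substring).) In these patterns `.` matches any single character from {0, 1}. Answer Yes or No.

Yes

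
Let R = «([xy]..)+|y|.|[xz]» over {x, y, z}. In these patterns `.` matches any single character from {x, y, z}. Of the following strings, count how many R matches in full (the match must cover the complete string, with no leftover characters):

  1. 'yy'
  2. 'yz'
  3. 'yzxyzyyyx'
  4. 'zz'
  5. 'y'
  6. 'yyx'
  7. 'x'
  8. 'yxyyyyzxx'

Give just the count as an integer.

4

1. 'yy' → no match
2. 'yz' → no match
3. 'yzxyzyyyx' → match
4. 'zz' → no match
5. 'y' → match
6. 'yyx' → match
7. 'x' → match
8. 'yxyyyyzxx' → no match
Total matched: 4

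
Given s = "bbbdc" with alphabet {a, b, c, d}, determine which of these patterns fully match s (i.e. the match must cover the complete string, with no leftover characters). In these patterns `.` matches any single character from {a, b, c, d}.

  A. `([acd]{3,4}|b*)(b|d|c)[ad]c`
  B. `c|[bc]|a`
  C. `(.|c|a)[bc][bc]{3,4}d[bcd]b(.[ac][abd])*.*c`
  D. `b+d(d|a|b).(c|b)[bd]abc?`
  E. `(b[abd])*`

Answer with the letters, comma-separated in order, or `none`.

A

A → match
B → no match
C → no match
D → no match
E → no match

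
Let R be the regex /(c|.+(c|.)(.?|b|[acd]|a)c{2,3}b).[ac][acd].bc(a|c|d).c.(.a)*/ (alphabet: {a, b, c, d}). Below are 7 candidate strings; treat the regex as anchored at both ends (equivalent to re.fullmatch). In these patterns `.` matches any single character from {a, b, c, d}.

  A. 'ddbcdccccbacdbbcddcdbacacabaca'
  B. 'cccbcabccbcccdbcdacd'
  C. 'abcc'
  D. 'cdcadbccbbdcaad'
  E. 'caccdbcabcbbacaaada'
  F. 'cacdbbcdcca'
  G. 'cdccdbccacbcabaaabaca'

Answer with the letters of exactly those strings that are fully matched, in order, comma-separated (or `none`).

A → match
B → match
C → no match
D → no match
E → match
F → match
G → match

A, B, E, F, G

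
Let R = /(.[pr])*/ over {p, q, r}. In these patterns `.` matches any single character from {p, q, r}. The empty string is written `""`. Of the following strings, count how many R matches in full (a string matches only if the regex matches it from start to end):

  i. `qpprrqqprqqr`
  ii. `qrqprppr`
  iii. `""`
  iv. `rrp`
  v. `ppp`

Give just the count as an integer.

2

i → no match
ii → match
iii → match
iv → no match
v → no match
Total matched: 2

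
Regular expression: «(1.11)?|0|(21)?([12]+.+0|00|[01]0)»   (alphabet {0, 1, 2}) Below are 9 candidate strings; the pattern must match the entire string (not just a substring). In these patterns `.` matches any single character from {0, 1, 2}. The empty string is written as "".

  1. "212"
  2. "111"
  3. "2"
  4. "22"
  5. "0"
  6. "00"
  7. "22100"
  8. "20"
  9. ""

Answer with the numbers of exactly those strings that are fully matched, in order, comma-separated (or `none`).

1. "212" → no match
2. "111" → no match
3. "2" → no match
4. "22" → no match
5. "0" → match
6. "00" → match
7. "22100" → match
8. "20" → no match
9. "" → match

5, 6, 7, 9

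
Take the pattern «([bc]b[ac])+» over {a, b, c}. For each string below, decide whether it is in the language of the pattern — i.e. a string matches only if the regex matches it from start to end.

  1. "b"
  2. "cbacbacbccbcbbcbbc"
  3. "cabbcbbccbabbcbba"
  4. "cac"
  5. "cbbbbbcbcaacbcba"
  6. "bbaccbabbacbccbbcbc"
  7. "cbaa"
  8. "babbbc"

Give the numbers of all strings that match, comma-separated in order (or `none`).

1 → no match
2 → match
3 → no match
4 → no match
5 → no match
6 → no match
7 → no match
8 → no match

2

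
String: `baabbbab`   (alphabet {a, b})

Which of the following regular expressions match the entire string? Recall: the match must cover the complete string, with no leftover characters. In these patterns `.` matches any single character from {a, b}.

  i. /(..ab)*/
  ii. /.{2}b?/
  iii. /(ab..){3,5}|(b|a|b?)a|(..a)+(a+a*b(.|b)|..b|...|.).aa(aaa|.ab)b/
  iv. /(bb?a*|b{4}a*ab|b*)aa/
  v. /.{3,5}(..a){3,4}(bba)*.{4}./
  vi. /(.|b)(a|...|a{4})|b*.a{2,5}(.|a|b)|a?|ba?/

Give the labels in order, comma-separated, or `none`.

i → match
ii → no match
iii → no match
iv → no match — must end with `aa`
v → no match
vi → no match

i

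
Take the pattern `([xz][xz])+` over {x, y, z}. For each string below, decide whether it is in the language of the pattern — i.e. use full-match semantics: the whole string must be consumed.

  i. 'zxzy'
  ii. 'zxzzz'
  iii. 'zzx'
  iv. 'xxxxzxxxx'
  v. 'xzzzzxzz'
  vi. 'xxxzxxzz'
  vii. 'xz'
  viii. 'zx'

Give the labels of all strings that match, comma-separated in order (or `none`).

i → no match
ii → no match
iii → no match
iv → no match
v → match
vi → match
vii → match
viii → match

v, vi, vii, viii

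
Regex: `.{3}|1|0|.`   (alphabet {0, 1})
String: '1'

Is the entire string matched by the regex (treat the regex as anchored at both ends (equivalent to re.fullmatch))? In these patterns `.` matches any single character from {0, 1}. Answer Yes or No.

Yes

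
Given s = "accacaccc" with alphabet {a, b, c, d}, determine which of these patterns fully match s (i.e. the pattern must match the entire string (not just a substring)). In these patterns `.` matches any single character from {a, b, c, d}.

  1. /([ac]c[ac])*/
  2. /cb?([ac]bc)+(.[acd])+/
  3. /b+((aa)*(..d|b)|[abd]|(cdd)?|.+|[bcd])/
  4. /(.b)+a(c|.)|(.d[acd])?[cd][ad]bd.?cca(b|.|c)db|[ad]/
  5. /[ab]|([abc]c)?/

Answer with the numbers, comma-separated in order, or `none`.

1 → match
2 → no match — must start with "c"
3 → no match — must start with "b"
4 → no match
5 → no match

1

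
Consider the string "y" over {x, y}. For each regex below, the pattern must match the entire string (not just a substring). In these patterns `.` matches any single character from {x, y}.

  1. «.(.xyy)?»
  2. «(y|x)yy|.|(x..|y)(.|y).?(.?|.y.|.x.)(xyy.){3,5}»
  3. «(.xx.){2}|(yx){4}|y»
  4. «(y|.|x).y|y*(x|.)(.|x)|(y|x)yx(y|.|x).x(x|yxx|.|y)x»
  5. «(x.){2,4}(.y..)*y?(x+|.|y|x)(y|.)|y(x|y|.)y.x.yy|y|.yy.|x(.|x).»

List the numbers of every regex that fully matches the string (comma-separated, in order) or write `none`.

1, 2, 3, 5

1 → match
2 → match
3 → match
4 → no match
5 → match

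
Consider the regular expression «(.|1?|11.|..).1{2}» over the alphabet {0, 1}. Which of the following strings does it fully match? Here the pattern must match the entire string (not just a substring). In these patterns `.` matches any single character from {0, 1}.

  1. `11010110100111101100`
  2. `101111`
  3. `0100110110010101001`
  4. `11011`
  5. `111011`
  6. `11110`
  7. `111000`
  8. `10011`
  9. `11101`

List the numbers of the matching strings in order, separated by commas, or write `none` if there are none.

1 → no match — must end with `1`
2 → no match
3 → no match
4 → match
5 → match
6 → no match — must end with `1`
7 → no match — must end with `1`
8 → match
9 → no match

4, 5, 8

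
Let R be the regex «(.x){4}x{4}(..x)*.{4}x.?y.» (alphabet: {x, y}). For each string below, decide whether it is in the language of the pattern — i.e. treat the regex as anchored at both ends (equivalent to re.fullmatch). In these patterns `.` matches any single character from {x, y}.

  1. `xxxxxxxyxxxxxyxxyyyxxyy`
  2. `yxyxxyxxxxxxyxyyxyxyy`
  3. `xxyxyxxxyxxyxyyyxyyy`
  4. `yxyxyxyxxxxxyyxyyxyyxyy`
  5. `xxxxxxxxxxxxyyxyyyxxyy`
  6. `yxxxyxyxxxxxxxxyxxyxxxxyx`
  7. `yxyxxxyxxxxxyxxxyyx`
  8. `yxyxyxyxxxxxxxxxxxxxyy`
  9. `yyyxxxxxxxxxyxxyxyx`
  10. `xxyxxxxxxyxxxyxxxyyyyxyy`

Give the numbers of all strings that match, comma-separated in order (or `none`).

5, 6, 8

1 → no match
2 → no match
3 → no match
4 → no match
5 → match
6 → match
7 → no match
8 → match
9 → no match
10 → no match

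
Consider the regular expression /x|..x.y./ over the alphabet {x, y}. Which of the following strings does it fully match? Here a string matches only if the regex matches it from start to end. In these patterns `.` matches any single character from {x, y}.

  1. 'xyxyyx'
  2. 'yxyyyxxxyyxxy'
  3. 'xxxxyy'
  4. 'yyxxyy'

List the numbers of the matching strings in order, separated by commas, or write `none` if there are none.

1, 3, 4

1 → match
2 → no match
3 → match
4 → match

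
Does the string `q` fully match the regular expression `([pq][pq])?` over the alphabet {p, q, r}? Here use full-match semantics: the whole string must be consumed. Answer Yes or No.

No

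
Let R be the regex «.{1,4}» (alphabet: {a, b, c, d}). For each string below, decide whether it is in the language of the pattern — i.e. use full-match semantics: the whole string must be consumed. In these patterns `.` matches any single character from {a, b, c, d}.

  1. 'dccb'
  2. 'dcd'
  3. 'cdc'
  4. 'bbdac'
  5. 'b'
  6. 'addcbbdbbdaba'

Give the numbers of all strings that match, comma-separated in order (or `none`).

1, 2, 3, 5

1. 'dccb' → match
2. 'dcd' → match
3. 'cdc' → match
4. 'bbdac' → no match
5. 'b' → match
6 → no match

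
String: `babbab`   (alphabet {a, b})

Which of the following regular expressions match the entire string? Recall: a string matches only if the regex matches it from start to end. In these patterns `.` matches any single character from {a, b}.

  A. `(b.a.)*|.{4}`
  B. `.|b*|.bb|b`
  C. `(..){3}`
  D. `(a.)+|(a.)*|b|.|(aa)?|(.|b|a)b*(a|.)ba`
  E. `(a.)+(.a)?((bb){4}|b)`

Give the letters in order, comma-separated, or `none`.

C

A → no match
B → no match
C → match
D → no match
E → no match — must start with `a`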